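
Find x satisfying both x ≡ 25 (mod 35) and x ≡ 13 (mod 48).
445

Using Chinese Remainder Theorem:
M = 35 × 48 = 1680
M1 = 48, M2 = 35
y1 = 48^(-1) mod 35 = 27
y2 = 35^(-1) mod 48 = 11
x = (25×48×27 + 13×35×11) mod 1680 = 445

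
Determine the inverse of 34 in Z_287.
76

gcd(34, 287) = 1, so the inverse exists.
Extended Euclidean algorithm on (287, 34):
287 = 8 × 34 + 15  ⟹  15 = (1)·287 + (-8)·34
34 = 2 × 15 + 4  ⟹  4 = (-2)·287 + (17)·34
15 = 3 × 4 + 3  ⟹  3 = (7)·287 + (-59)·34
4 = 1 × 3 + 1  ⟹  1 = (-9)·287 + (76)·34
So (76)·34 ≡ 1 (mod 287), i.e. 34^(-1) ≡ 76 (mod 287).
Check: 34 × 76 = 2584 ≡ 1 (mod 287)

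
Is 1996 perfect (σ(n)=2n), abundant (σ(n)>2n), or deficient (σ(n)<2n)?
deficient

Proper divisors of 1996: sum = 1 + 2 + 4 + 499 + 998 = 1504
Since 1504 < 1996, 1996 is deficient.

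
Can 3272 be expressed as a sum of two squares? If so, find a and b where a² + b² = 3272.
34² + 46² (a=34, b=46)

Factorization: 3272 = 2^3 × 409
By Fermat: n is sum of two squares iff every prime p ≡ 3 (mod 4) appears to even power.
All primes ≡ 3 (mod 4) appear to even power.
Search a = 0, 1, 2, … for 3272 - a² a perfect square: first hit at a = 34: 3272 - 1156 = 2116 = 46².
3272 = 34² + 46² = 1156 + 2116 ✓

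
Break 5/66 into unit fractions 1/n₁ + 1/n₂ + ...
1/14 + 1/231

Greedy algorithm:
5/66: ceiling(66/5) = 14, use 1/14
1/231: ceiling(231/1) = 231, use 1/231
Result: 5/66 = 1/14 + 1/231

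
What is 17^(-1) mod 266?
47

gcd(17, 266) = 1, so the inverse exists.
Extended Euclidean algorithm on (266, 17):
266 = 15 × 17 + 11  ⟹  11 = (1)·266 + (-15)·17
17 = 1 × 11 + 6  ⟹  6 = (-1)·266 + (16)·17
11 = 1 × 6 + 5  ⟹  5 = (2)·266 + (-31)·17
6 = 1 × 5 + 1  ⟹  1 = (-3)·266 + (47)·17
So (47)·17 ≡ 1 (mod 266), i.e. 17^(-1) ≡ 47 (mod 266).
Check: 17 × 47 = 799 ≡ 1 (mod 266)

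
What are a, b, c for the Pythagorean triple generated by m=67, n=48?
(2185, 6432, 6793)

Euclid's formula: a = m² - n², b = 2mn, c = m² + n²
m = 67, n = 48
a = 67² - 48² = 4489 - 2304 = 2185
b = 2 × 67 × 48 = 6432
c = 67² + 48² = 4489 + 2304 = 6793
Verification: 2185² + 6432² = 4774225 + 41370624 = 46144849 = 6793² ✓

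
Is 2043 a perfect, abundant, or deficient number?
deficient

Proper divisors of 2043: sum = 1 + 3 + 9 + 227 + 681 = 921
Since 921 < 2043, 2043 is deficient.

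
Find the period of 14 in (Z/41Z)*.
8

41 is prime, so ord(14) divides φ(41) = 40.
Divisors of 40: 1, 2, 4, 5, 8, 10, 20, 40.
Repeated squaring: 14^1 ≡ 14, 14^2 ≡ 32, 14^4 ≡ 40, 14^8 ≡ 1, 14^16 ≡ 1, 14^32 ≡ 1 (mod 41).
Test 14^d mod 41 for each divisor d in increasing order:
14^1 ≡ 14
14^2 ≡ 32
14^4 ≡ 40
14^5 = 14^4·14^1 ≡ 27
14^8 ≡ 1  ← first divisor giving 1
The order is 8.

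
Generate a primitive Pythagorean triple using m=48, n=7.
(2255, 672, 2353)

Euclid's formula: a = m² - n², b = 2mn, c = m² + n²
m = 48, n = 7
a = 48² - 7² = 2304 - 49 = 2255
b = 2 × 48 × 7 = 672
c = 48² + 7² = 2304 + 49 = 2353
Verification: 2255² + 672² = 5085025 + 451584 = 5536609 = 2353² ✓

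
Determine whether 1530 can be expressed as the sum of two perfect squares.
3² + 39² (a=3, b=39)

Factorization: 1530 = 2 × 3^2 × 5 × 17
By Fermat: n is sum of two squares iff every prime p ≡ 3 (mod 4) appears to even power.
All primes ≡ 3 (mod 4) appear to even power.
Search a = 0, 1, 2, … for 1530 - a² a perfect square: first hit at a = 3: 1530 - 9 = 1521 = 39².
1530 = 3² + 39² = 9 + 1521 ✓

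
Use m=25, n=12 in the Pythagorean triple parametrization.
(481, 600, 769)

Euclid's formula: a = m² - n², b = 2mn, c = m² + n²
m = 25, n = 12
a = 25² - 12² = 625 - 144 = 481
b = 2 × 25 × 12 = 600
c = 25² + 12² = 625 + 144 = 769
Verification: 481² + 600² = 231361 + 360000 = 591361 = 769² ✓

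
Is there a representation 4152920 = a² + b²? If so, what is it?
Not possible

Factorization: 4152920 = 2^3 × 5 × 47^3
By Fermat: n is sum of two squares iff every prime p ≡ 3 (mod 4) appears to even power.
Prime(s) ≡ 3 (mod 4) with odd exponent: [(47, 3)]
Therefore 4152920 cannot be expressed as a² + b².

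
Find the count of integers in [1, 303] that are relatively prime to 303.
200

303 = 3 × 101
φ(n) = n × ∏(1 - 1/p) for each prime p dividing n
φ(303) = 303 × (1 - 1/3) × (1 - 1/101) = 200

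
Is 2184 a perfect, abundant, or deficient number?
abundant

Proper divisors of 2184: sum = 1 + 2 + 3 + 4 + 6 + 7 + 8 + 12 + ... + 364 + 546 + 728 + 1092 (31 divisors) = 4536
Since 4536 > 2184, 2184 is abundant.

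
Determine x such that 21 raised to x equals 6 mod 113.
101

Baby-step giant-step with step n = ⌈√113⌉ = 11.
Baby steps 21^j mod 113 (j:value) for j=0..10: 0:1, 1:21, 2:102, 3:108, 4:8, 5:55, 6:25, 7:73, 8:64, 9:101, 10:87.
Giant-step multiplier: 21^(-11) ≡ 21^(112-11) = 21^101 ≡ 6 (mod 113).
Giant steps γ_i = 6·6^i mod 113: γ_0=6, γ_1=36, γ_2=103, γ_3=53, γ_4=92, γ_5=100, γ_6=35, γ_7=97, γ_8=17, γ_9=102 (in table at j=2).
x = i·n + j = 9·11 + 2 = 101.
Check: 21^101 ≡ 6 (mod 113).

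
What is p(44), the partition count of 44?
75175

p(n) counts ways to write n as a sum of positive integers (order ignored).
Euler's pentagonal recurrence: p(k) = p(k-1) + p(k-2) - p(k-5) - p(k-7) + p(k-12) + p(k-15) - ... (offsets j(3j∓1)/2, signs ++--, p(0)=1, p(<0)=0).
DP table for k = 0..43: p(0)=1, p(1)=1, p(2)=2, p(3)=3, p(4)=5, p(5)=7, p(6)=11, p(7)=15, p(8)=22, p(9)=30, p(10)=42, p(11)=56, p(12)=77, p(13)=101, p(14)=135, p(15)=176, p(16)=231, p(17)=297, p(18)=385, p(19)=490, p(20)=627, p(21)=792, p(22)=1002, p(23)=1255, p(24)=1575, p(25)=1958, p(26)=2436, p(27)=3010, p(28)=3718, p(29)=4565, p(30)=5604, p(31)=6842, p(32)=8349, p(33)=10143, p(34)=12310, p(35)=14883, p(36)=17977, p(37)=21637, p(38)=26015, p(39)=31185, p(40)=37338, p(41)=44583, p(42)=53174, p(43)=63261.
Final step: p(44) = p(43) + p(42) - p(39) - p(37) + p(32) + p(29) - p(22) - p(18) + p(9) + p(4)
= 63261 + 53174 - 31185 - 21637 + 8349 + 4565 - 1002 - 385 + 30 + 5
= 75175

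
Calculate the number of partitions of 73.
6185689

p(n) counts ways to write n as a sum of positive integers (order ignored).
Euler's pentagonal recurrence: p(k) = p(k-1) + p(k-2) - p(k-5) - p(k-7) + p(k-12) + p(k-15) - ... (offsets j(3j∓1)/2, signs ++--, p(0)=1, p(<0)=0).
DP table for k = 0..72: p(0)=1, p(1)=1, p(2)=2, p(3)=3, p(4)=5, p(5)=7, p(6)=11, p(7)=15, p(8)=22, p(9)=30, p(10)=42, p(11)=56, p(12)=77, p(13)=101, p(14)=135, p(15)=176, p(16)=231, p(17)=297, p(18)=385, p(19)=490, p(20)=627, p(21)=792, p(22)=1002, p(23)=1255, p(24)=1575, p(25)=1958, p(26)=2436, p(27)=3010, p(28)=3718, p(29)=4565, p(30)=5604, p(31)=6842, p(32)=8349, p(33)=10143, p(34)=12310, p(35)=14883, p(36)=17977, p(37)=21637, p(38)=26015, p(39)=31185, p(40)=37338, p(41)=44583, p(42)=53174, p(43)=63261, p(44)=75175, p(45)=89134, p(46)=105558, p(47)=124754, p(48)=147273, p(49)=173525, p(50)=204226, p(51)=239943, p(52)=281589, p(53)=329931, p(54)=386155, p(55)=451276, p(56)=526823, p(57)=614154, p(58)=715220, p(59)=831820, p(60)=966467, p(61)=1121505, p(62)=1300156, p(63)=1505499, p(64)=1741630, p(65)=2012558, p(66)=2323520, p(67)=2679689, p(68)=3087735, p(69)=3554345, p(70)=4087968, p(71)=4697205, p(72)=5392783.
Final step: p(73) = p(72) + p(71) - p(68) - p(66) + p(61) + p(58) - p(51) - p(47) + p(38) + p(33) - p(22) - p(16) + p(3)
= 5392783 + 4697205 - 3087735 - 2323520 + 1121505 + 715220 - 239943 - 124754 + 26015 + 10143 - 1002 - 231 + 3
= 6185689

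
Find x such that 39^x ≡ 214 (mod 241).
114

Baby-step giant-step with step n = ⌈√241⌉ = 16.
Baby steps 39^j mod 241 (j:value) for j=0..15: 0:1, 1:39, 2:75, 3:33, 4:82, 5:65, 6:125, 7:55, 8:217, 9:28, 10:128, 11:172, 12:201, 13:127, 14:133, 15:126.
Giant-step multiplier: 39^(-16) ≡ 39^(240-16) = 39^224 ≡ 100 (mod 241).
Giant steps γ_i = 214·100^i mod 241: γ_0=214, γ_1=192, γ_2=161, γ_3=194, γ_4=120, γ_5=191, γ_6=61, γ_7=75 (in table at j=2).
x = i·n + j = 7·16 + 2 = 114.
Check: 39^114 ≡ 214 (mod 241).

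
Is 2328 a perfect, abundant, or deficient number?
abundant

Proper divisors of 2328: sum = 1 + 2 + 3 + 4 + 6 + 8 + 12 + 24 + 97 + 194 + 291 + 388 + 582 + 776 + 1164 = 3552
Since 3552 > 2328, 2328 is abundant.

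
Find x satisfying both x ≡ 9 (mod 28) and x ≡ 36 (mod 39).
933

Using Chinese Remainder Theorem:
M = 28 × 39 = 1092
M1 = 39, M2 = 28
y1 = 39^(-1) mod 28 = 23
y2 = 28^(-1) mod 39 = 7
x = (9×39×23 + 36×28×7) mod 1092 = 933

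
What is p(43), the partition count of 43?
63261

p(n) counts ways to write n as a sum of positive integers (order ignored).
Euler's pentagonal recurrence: p(k) = p(k-1) + p(k-2) - p(k-5) - p(k-7) + p(k-12) + p(k-15) - ... (offsets j(3j∓1)/2, signs ++--, p(0)=1, p(<0)=0).
DP table for k = 0..42: p(0)=1, p(1)=1, p(2)=2, p(3)=3, p(4)=5, p(5)=7, p(6)=11, p(7)=15, p(8)=22, p(9)=30, p(10)=42, p(11)=56, p(12)=77, p(13)=101, p(14)=135, p(15)=176, p(16)=231, p(17)=297, p(18)=385, p(19)=490, p(20)=627, p(21)=792, p(22)=1002, p(23)=1255, p(24)=1575, p(25)=1958, p(26)=2436, p(27)=3010, p(28)=3718, p(29)=4565, p(30)=5604, p(31)=6842, p(32)=8349, p(33)=10143, p(34)=12310, p(35)=14883, p(36)=17977, p(37)=21637, p(38)=26015, p(39)=31185, p(40)=37338, p(41)=44583, p(42)=53174.
Final step: p(43) = p(42) + p(41) - p(38) - p(36) + p(31) + p(28) - p(21) - p(17) + p(8) + p(3)
= 53174 + 44583 - 26015 - 17977 + 6842 + 3718 - 792 - 297 + 22 + 3
= 63261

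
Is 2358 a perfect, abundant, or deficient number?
abundant

Proper divisors of 2358: sum = 1 + 2 + 3 + 6 + 9 + 18 + 131 + 262 + 393 + 786 + 1179 = 2790
Since 2790 > 2358, 2358 is abundant.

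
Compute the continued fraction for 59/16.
[3; 1, 2, 5]

Euclidean algorithm steps:
59 = 3 × 16 + 11
16 = 1 × 11 + 5
11 = 2 × 5 + 1
5 = 5 × 1 + 0
Continued fraction: [3; 1, 2, 5]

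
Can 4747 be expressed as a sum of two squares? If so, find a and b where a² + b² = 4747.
Not possible

Factorization: 4747 = 47 × 101
By Fermat: n is sum of two squares iff every prime p ≡ 3 (mod 4) appears to even power.
Prime(s) ≡ 3 (mod 4) with odd exponent: [(47, 1)]
Therefore 4747 cannot be expressed as a² + b².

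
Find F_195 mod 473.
225

Matrix identity: Q^n = [[F_(n+1), F_n], [F_n, F_(n-1)]] with Q = [[1,1],[1,0]].
n = 195 = 11000011₂. Square-and-multiply, entries mod 473:
Q^1 = [[1,1],[1,0]]
Q^3 = (Q^1)²·Q = [[3,2],[2,1]]
Q^6 = (Q^3)² = [[13,8],[8,5]]
Q^12 = (Q^6)² = [[233,144],[144,89]]
Q^24 = (Q^12)² = [[291,14],[14,277]]
Q^48 = (Q^24)² = [[210,384],[384,299]]
Q^97 = (Q^48)²·Q = [[98,464],[464,107]]
Q^195 = (Q^97)²·Q = [[272,225],[225,47]]
F_195 mod 473 = Q^195[0][1] = 225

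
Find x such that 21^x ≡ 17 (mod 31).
23

Baby-step giant-step with step n = ⌈√31⌉ = 6.
Baby steps 21^j mod 31 (j:value) for j=0..5: 0:1, 1:21, 2:7, 3:23, 4:18, 5:6.
Giant-step multiplier: 21^(-6) ≡ 21^(30-6) = 21^24 ≡ 16 (mod 31).
Giant steps γ_i = 17·16^i mod 31: γ_0=17, γ_1=24, γ_2=12, γ_3=6 (in table at j=5).
x = i·n + j = 3·6 + 5 = 23.
Check: 21^23 ≡ 17 (mod 31).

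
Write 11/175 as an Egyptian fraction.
1/16 + 1/2800

Greedy algorithm:
11/175: ceiling(175/11) = 16, use 1/16
1/2800: ceiling(2800/1) = 2800, use 1/2800
Result: 11/175 = 1/16 + 1/2800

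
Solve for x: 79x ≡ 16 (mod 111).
x ≡ 55 (mod 111)

gcd(79, 111) = 1, which divides 16, so solutions exist.
Find 79^(-1) mod 111 by the extended Euclidean algorithm:
111 = 1 × 79 + 32  ⟹  32 = (1)·111 + (-1)·79
79 = 2 × 32 + 15  ⟹  15 = (-2)·111 + (3)·79
32 = 2 × 15 + 2  ⟹  2 = (5)·111 + (-7)·79
15 = 7 × 2 + 1  ⟹  1 = (-37)·111 + (52)·79
So (52)·79 ≡ 1 (mod 111), i.e. 79^(-1) ≡ 52 (mod 111).
x ≡ 52 × 16 = 832 ≡ 55 (mod 111).
Check: 79 × 55 = 4345 ≡ 16 (mod 111).
Unique solution: x ≡ 55 (mod 111)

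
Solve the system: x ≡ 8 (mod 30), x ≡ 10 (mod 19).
428

Using Chinese Remainder Theorem:
M = 30 × 19 = 570
M1 = 19, M2 = 30
y1 = 19^(-1) mod 30 = 19
y2 = 30^(-1) mod 19 = 7
x = (8×19×19 + 10×30×7) mod 570 = 428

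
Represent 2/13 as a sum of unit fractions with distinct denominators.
1/7 + 1/91

Greedy algorithm:
2/13: ceiling(13/2) = 7, use 1/7
1/91: ceiling(91/1) = 91, use 1/91
Result: 2/13 = 1/7 + 1/91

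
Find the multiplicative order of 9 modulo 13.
3

13 is prime, so ord(9) divides φ(13) = 12.
Divisors of 12: 1, 2, 3, 4, 6, 12.
Repeated squaring: 9^1 ≡ 9, 9^2 ≡ 3, 9^4 ≡ 9, 9^8 ≡ 3 (mod 13).
Test 9^d mod 13 for each divisor d in increasing order:
9^1 ≡ 9
9^2 ≡ 3
9^3 = 9^2·9^1 ≡ 1  ← first divisor giving 1
The order is 3.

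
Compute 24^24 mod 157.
39

Repeated squaring. Binary of 24 = 11000.
24^1 ≡ 24 (mod 157); 24^2 ≡ 105 (mod 157); 24^4 ≡ 35 (mod 157); 24^8 ≡ 126 (mod 157); 24^16 ≡ 19 (mod 157)
24^24 = 24^8 × 24^16 ≡ 39 (mod 157)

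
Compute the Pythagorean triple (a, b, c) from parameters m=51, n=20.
(2201, 2040, 3001)

Euclid's formula: a = m² - n², b = 2mn, c = m² + n²
m = 51, n = 20
a = 51² - 20² = 2601 - 400 = 2201
b = 2 × 51 × 20 = 2040
c = 51² + 20² = 2601 + 400 = 3001
Verification: 2201² + 2040² = 4844401 + 4161600 = 9006001 = 3001² ✓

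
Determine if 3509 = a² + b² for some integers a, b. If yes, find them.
22² + 55² (a=22, b=55)

Factorization: 3509 = 11^2 × 29
By Fermat: n is sum of two squares iff every prime p ≡ 3 (mod 4) appears to even power.
All primes ≡ 3 (mod 4) appear to even power.
Search a = 0, 1, 2, … for 3509 - a² a perfect square: first hit at a = 22: 3509 - 484 = 3025 = 55².
3509 = 22² + 55² = 484 + 3025 ✓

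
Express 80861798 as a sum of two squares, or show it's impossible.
Not possible

Factorization: 80861798 = 2 × 37 × 103^3
By Fermat: n is sum of two squares iff every prime p ≡ 3 (mod 4) appears to even power.
Prime(s) ≡ 3 (mod 4) with odd exponent: [(103, 3)]
Therefore 80861798 cannot be expressed as a² + b².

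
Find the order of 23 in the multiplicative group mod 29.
7

29 is prime, so ord(23) divides φ(29) = 28.
Divisors of 28: 1, 2, 4, 7, 14, 28.
Repeated squaring: 23^1 ≡ 23, 23^2 ≡ 7, 23^4 ≡ 20, 23^8 ≡ 23, 23^16 ≡ 7 (mod 29).
Test 23^d mod 29 for each divisor d in increasing order:
23^1 ≡ 23
23^2 ≡ 7
23^4 ≡ 20
23^7 = 23^4·23^2·23^1 ≡ 1  ← first divisor giving 1
The order is 7.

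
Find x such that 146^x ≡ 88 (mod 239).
58

Baby-step giant-step with step n = ⌈√239⌉ = 16.
Baby steps 146^j mod 239 (j:value) for j=0..15: 0:1, 1:146, 2:45, 3:117, 4:113, 5:7, 6:66, 7:76, 8:102, 9:74, 10:49, 11:223, 12:54, 13:236, 14:40, 15:104.
Giant-step multiplier: 146^(-16) ≡ 146^(238-16) = 146^222 ≡ 32 (mod 239).
Giant steps γ_i = 88·32^i mod 239: γ_0=88, γ_1=187, γ_2=9, γ_3=49 (in table at j=10).
x = i·n + j = 3·16 + 10 = 58.
Check: 146^58 ≡ 88 (mod 239).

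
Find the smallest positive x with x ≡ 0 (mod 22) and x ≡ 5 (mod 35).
110

Using Chinese Remainder Theorem:
M = 22 × 35 = 770
M1 = 35, M2 = 22
y1 = 35^(-1) mod 22 = 17
y2 = 22^(-1) mod 35 = 8
x = (0×35×17 + 5×22×8) mod 770 = 110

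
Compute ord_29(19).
28

29 is prime, so ord(19) divides φ(29) = 28.
Divisors of 28: 1, 2, 4, 7, 14, 28.
Repeated squaring: 19^1 ≡ 19, 19^2 ≡ 13, 19^4 ≡ 24, 19^8 ≡ 25, 19^16 ≡ 16 (mod 29).
Test 19^d mod 29 for each divisor d in increasing order:
19^1 ≡ 19
19^2 ≡ 13
19^4 ≡ 24
19^7 = 19^4·19^2·19^1 ≡ 12
19^14 = 19^8·19^4·19^2 ≡ 28
19^28 = 19^16·19^8·19^4 ≡ 1  ← first divisor giving 1
The order is 28.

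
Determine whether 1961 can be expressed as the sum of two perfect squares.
5² + 44² (a=5, b=44)

Factorization: 1961 = 37 × 53
By Fermat: n is sum of two squares iff every prime p ≡ 3 (mod 4) appears to even power.
All primes ≡ 3 (mod 4) appear to even power.
Search a = 0, 1, 2, … for 1961 - a² a perfect square: first hit at a = 5: 1961 - 25 = 1936 = 44².
1961 = 5² + 44² = 25 + 1936 ✓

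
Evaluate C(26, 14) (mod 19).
0

Using Lucas' theorem:
Write n=26 and k=14 in base 19:
n in base 19: [1, 7]
k in base 19: [0, 14]
C(26,14) mod 19 = ∏ C(n_i, k_i) mod 19
Digit binomials (mod 19): C(1,0) = 1; C(7,14) = 0 (k_i > n_i)
Product: 1 × 0 = 0 ≡ 0 (mod 19)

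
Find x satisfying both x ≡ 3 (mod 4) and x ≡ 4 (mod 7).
11

Using Chinese Remainder Theorem:
M = 4 × 7 = 28
M1 = 7, M2 = 4
y1 = 7^(-1) mod 4 = 3
y2 = 4^(-1) mod 7 = 2
x = (3×7×3 + 4×4×2) mod 28 = 11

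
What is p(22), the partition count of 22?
1002

p(n) counts ways to write n as a sum of positive integers (order ignored).
Euler's pentagonal recurrence: p(k) = p(k-1) + p(k-2) - p(k-5) - p(k-7) + p(k-12) + p(k-15) - ... (offsets j(3j∓1)/2, signs ++--, p(0)=1, p(<0)=0).
DP table for k = 0..21: p(0)=1, p(1)=1, p(2)=2, p(3)=3, p(4)=5, p(5)=7, p(6)=11, p(7)=15, p(8)=22, p(9)=30, p(10)=42, p(11)=56, p(12)=77, p(13)=101, p(14)=135, p(15)=176, p(16)=231, p(17)=297, p(18)=385, p(19)=490, p(20)=627, p(21)=792.
Final step: p(22) = p(21) + p(20) - p(17) - p(15) + p(10) + p(7) - p(0)
= 792 + 627 - 297 - 176 + 42 + 15 - 1
= 1002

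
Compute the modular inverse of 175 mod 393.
265

gcd(175, 393) = 1, so the inverse exists.
Extended Euclidean algorithm on (393, 175):
393 = 2 × 175 + 43  ⟹  43 = (1)·393 + (-2)·175
175 = 4 × 43 + 3  ⟹  3 = (-4)·393 + (9)·175
43 = 14 × 3 + 1  ⟹  1 = (57)·393 + (-128)·175
So (-128)·175 ≡ 1 (mod 393), i.e. 175^(-1) ≡ -128 ≡ 265 (mod 393).
Check: 175 × 265 = 46375 ≡ 1 (mod 393)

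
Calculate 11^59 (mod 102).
29

Repeated squaring. Binary of 59 = 111011.
11^1 ≡ 11 (mod 102); 11^2 ≡ 19 (mod 102); 11^4 ≡ 55 (mod 102); 11^8 ≡ 67 (mod 102); 11^16 ≡ 1 (mod 102); 11^32 ≡ 1 (mod 102)
11^59 = 11^1 × 11^2 × 11^8 × 11^16 × 11^32 ≡ 29 (mod 102)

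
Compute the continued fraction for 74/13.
[5; 1, 2, 4]

Euclidean algorithm steps:
74 = 5 × 13 + 9
13 = 1 × 9 + 4
9 = 2 × 4 + 1
4 = 4 × 1 + 0
Continued fraction: [5; 1, 2, 4]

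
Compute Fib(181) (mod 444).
77

Matrix identity: Q^n = [[F_(n+1), F_n], [F_n, F_(n-1)]] with Q = [[1,1],[1,0]].
n = 181 = 10110101₂. Square-and-multiply, entries mod 444:
Q^1 = [[1,1],[1,0]]
Q^2 = (Q^1)² = [[2,1],[1,1]]
Q^5 = (Q^2)²·Q = [[8,5],[5,3]]
Q^11 = (Q^5)²·Q = [[144,89],[89,55]]
Q^22 = (Q^11)² = [[241,395],[395,290]]
Q^45 = (Q^22)²·Q = [[275,98],[98,177]]
Q^90 = (Q^45)² = [[425,340],[340,85]]
Q^181 = (Q^90)²·Q = [[317,77],[77,240]]
F_181 mod 444 = Q^181[0][1] = 77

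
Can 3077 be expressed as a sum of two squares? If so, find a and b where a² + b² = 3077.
26² + 49² (a=26, b=49)

Factorization: 3077 = 17 × 181
By Fermat: n is sum of two squares iff every prime p ≡ 3 (mod 4) appears to even power.
All primes ≡ 3 (mod 4) appear to even power.
Search a = 0, 1, 2, … for 3077 - a² a perfect square: first hit at a = 26: 3077 - 676 = 2401 = 49².
3077 = 26² + 49² = 676 + 2401 ✓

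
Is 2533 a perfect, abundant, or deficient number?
deficient

Proper divisors of 2533: sum = 1 + 17 + 149 = 167
Since 167 < 2533, 2533 is deficient.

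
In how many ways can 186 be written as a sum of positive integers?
1171432692373

p(n) counts ways to write n as a sum of positive integers (order ignored).
Euler's pentagonal recurrence: p(k) = p(k-1) + p(k-2) - p(k-5) - p(k-7) + p(k-12) + p(k-15) - ... (offsets j(3j∓1)/2, signs ++--, p(0)=1, p(<0)=0).
DP table for k = 0..185: p(0)=1, p(1)=1, p(2)=2, p(3)=3, p(4)=5, p(5)=7, p(6)=11, p(7)=15, p(8)=22, p(9)=30, p(10)=42, p(11)=56, p(12)=77, p(13)=101, p(14)=135, p(15)=176, p(16)=231, p(17)=297, p(18)=385, p(19)=490, p(20)=627, p(21)=792, p(22)=1002, p(23)=1255, p(24)=1575, p(25)=1958, p(26)=2436, p(27)=3010, p(28)=3718, p(29)=4565, p(30)=5604, p(31)=6842, p(32)=8349, p(33)=10143, p(34)=12310, p(35)=14883, p(36)=17977, p(37)=21637, p(38)=26015, p(39)=31185, p(40)=37338, p(41)=44583, p(42)=53174, p(43)=63261, p(44)=75175, p(45)=89134, p(46)=105558, p(47)=124754, p(48)=147273, p(49)=173525, p(50)=204226, p(51)=239943, p(52)=281589, p(53)=329931, p(54)=386155, p(55)=451276, p(56)=526823, p(57)=614154, p(58)=715220, p(59)=831820, p(60)=966467, p(61)=1121505, p(62)=1300156, p(63)=1505499, p(64)=1741630, p(65)=2012558, p(66)=2323520, p(67)=2679689, p(68)=3087735, p(69)=3554345, p(70)=4087968, p(71)=4697205, p(72)=5392783, p(73)=6185689, p(74)=7089500, p(75)=8118264, p(76)=9289091, p(77)=10619863, p(78)=12132164, p(79)=13848650, p(80)=15796476, p(81)=18004327, p(82)=20506255, p(83)=23338469, p(84)=26543660, p(85)=30167357, p(86)=34262962, p(87)=38887673, p(88)=44108109, p(89)=49995925, p(90)=56634173, p(91)=64112359, p(92)=72533807, p(93)=82010177, p(94)=92669720, p(95)=104651419, p(96)=118114304, p(97)=133230930, p(98)=150198136, p(99)=169229875, p(100)=190569292, p(101)=214481126, p(102)=241265379, p(103)=271248950, p(104)=304801365, p(105)=342325709, p(106)=384276336, p(107)=431149389, p(108)=483502844, p(109)=541946240, p(110)=607163746, p(111)=679903203, p(112)=761002156, p(113)=851376628, p(114)=952050665, p(115)=1064144451, p(116)=1188908248, p(117)=1327710076, p(118)=1482074143, p(119)=1653668665, p(120)=1844349560, p(121)=2056148051, p(122)=2291320912, p(123)=2552338241, p(124)=2841940500, p(125)=3163127352, p(126)=3519222692, p(127)=3913864295, p(128)=4351078600, p(129)=4835271870, p(130)=5371315400, p(131)=5964539504, p(132)=6620830889, p(133)=7346629512, p(134)=8149040695, p(135)=9035836076, p(136)=10015581680, p(137)=11097645016, p(138)=12292341831, p(139)=13610949895, p(140)=15065878135, p(141)=16670689208, p(142)=18440293320, p(143)=20390982757, p(144)=22540654445, p(145)=24908858009, p(146)=27517052599, p(147)=30388671978, p(148)=33549419497, p(149)=37027355200, p(150)=40853235313, p(151)=45060624582, p(152)=49686288421, p(153)=54770336324, p(154)=60356673280, p(155)=66493182097, p(156)=73232243759, p(157)=80630964769, p(158)=88751778802, p(159)=97662728555, p(160)=107438159466, p(161)=118159068427, p(162)=129913904637, p(163)=142798995930, p(164)=156919475295, p(165)=172389800255, p(166)=189334822579, p(167)=207890420102, p(168)=228204732751, p(169)=250438925115, p(170)=274768617130, p(171)=301384802048, p(172)=330495499613, p(173)=362326859895, p(174)=397125074750, p(175)=435157697830, p(176)=476715857290, p(177)=522115831195, p(178)=571701605655, p(179)=625846753120, p(180)=684957390936, p(181)=749474411781, p(182)=819876908323, p(183)=896684817527, p(184)=980462880430, p(185)=1071823774337.
Final step: p(186) = p(185) + p(184) - p(181) - p(179) + p(174) + p(171) - p(164) - p(160) + p(151) + p(146) - p(135) - p(129) + p(116) + p(109) - p(94) - p(86) + p(69) + p(60) - p(41) - p(31) + p(10)
= 1071823774337 + 980462880430 - 749474411781 - 625846753120 + 397125074750 + 301384802048 - 156919475295 - 107438159466 + 45060624582 + 27517052599 - 9035836076 - 4835271870 + 1188908248 + 541946240 - 92669720 - 34262962 + 3554345 + 966467 - 44583 - 6842 + 42
= 1171432692373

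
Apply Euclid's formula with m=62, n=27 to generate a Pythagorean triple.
(3115, 3348, 4573)

Euclid's formula: a = m² - n², b = 2mn, c = m² + n²
m = 62, n = 27
a = 62² - 27² = 3844 - 729 = 3115
b = 2 × 62 × 27 = 3348
c = 62² + 27² = 3844 + 729 = 4573
Verification: 3115² + 3348² = 9703225 + 11209104 = 20912329 = 4573² ✓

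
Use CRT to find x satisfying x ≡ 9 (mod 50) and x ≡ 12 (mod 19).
259

Using Chinese Remainder Theorem:
M = 50 × 19 = 950
M1 = 19, M2 = 50
y1 = 19^(-1) mod 50 = 29
y2 = 50^(-1) mod 19 = 8
x = (9×19×29 + 12×50×8) mod 950 = 259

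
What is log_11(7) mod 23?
7

Baby-step giant-step with step n = ⌈√23⌉ = 5.
Baby steps 11^j mod 23 (j:value) for j=0..4: 0:1, 1:11, 2:6, 3:20, 4:13.
Giant-step multiplier: 11^(-5) ≡ 11^(22-5) = 11^17 ≡ 14 (mod 23).
Giant steps γ_i = 7·14^i mod 23: γ_0=7, γ_1=6 (in table at j=2).
x = i·n + j = 1·5 + 2 = 7.
Check: 11^7 ≡ 7 (mod 23).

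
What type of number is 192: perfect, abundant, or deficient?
abundant

Proper divisors of 192: sum = 1 + 2 + 3 + 4 + 6 + 8 + 12 + 16 + 24 + 32 + 48 + 64 + 96 = 316
Since 316 > 192, 192 is abundant.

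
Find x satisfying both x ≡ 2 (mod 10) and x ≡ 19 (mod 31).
112

Using Chinese Remainder Theorem:
M = 10 × 31 = 310
M1 = 31, M2 = 10
y1 = 31^(-1) mod 10 = 1
y2 = 10^(-1) mod 31 = 28
x = (2×31×1 + 19×10×28) mod 310 = 112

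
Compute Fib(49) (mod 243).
37

Matrix identity: Q^n = [[F_(n+1), F_n], [F_n, F_(n-1)]] with Q = [[1,1],[1,0]].
n = 49 = 110001₂. Square-and-multiply, entries mod 243:
Q^1 = [[1,1],[1,0]]
Q^3 = (Q^1)²·Q = [[3,2],[2,1]]
Q^6 = (Q^3)² = [[13,8],[8,5]]
Q^12 = (Q^6)² = [[233,144],[144,89]]
Q^24 = (Q^12)² = [[181,198],[198,226]]
Q^49 = (Q^24)²·Q = [[190,37],[37,153]]
F_49 mod 243 = Q^49[0][1] = 37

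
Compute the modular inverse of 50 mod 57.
8

gcd(50, 57) = 1, so the inverse exists.
Extended Euclidean algorithm on (57, 50):
57 = 1 × 50 + 7  ⟹  7 = (1)·57 + (-1)·50
50 = 7 × 7 + 1  ⟹  1 = (-7)·57 + (8)·50
So (8)·50 ≡ 1 (mod 57), i.e. 50^(-1) ≡ 8 (mod 57).
Check: 50 × 8 = 400 ≡ 1 (mod 57)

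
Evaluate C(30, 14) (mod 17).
0

Using Lucas' theorem:
Write n=30 and k=14 in base 17:
n in base 17: [1, 13]
k in base 17: [0, 14]
C(30,14) mod 17 = ∏ C(n_i, k_i) mod 17
Digit binomials (mod 17): C(1,0) = 1; C(13,14) = 0 (k_i > n_i)
Product: 1 × 0 = 0 ≡ 0 (mod 17)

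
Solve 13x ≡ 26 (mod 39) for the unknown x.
x ≡ 2 (mod 3)

gcd(13, 39) = 13, which divides 26, so solutions exist.
Divide through by 13: x ≡ 2 (mod 3).
The coefficient of x is now 1, so x ≡ 2 (mod 3).
Check: 13 × 2 = 26 ≡ 26 (mod 39).
x ≡ 2 (mod 3), giving 13 solutions mod 39.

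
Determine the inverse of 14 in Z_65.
14

gcd(14, 65) = 1, so the inverse exists.
Extended Euclidean algorithm on (65, 14):
65 = 4 × 14 + 9  ⟹  9 = (1)·65 + (-4)·14
14 = 1 × 9 + 5  ⟹  5 = (-1)·65 + (5)·14
9 = 1 × 5 + 4  ⟹  4 = (2)·65 + (-9)·14
5 = 1 × 4 + 1  ⟹  1 = (-3)·65 + (14)·14
So (14)·14 ≡ 1 (mod 65), i.e. 14^(-1) ≡ 14 (mod 65).
Check: 14 × 14 = 196 ≡ 1 (mod 65)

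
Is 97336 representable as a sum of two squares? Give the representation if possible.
Not possible

Factorization: 97336 = 2^3 × 23^3
By Fermat: n is sum of two squares iff every prime p ≡ 3 (mod 4) appears to even power.
Prime(s) ≡ 3 (mod 4) with odd exponent: [(23, 3)]
Therefore 97336 cannot be expressed as a² + b².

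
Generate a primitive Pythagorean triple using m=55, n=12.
(2881, 1320, 3169)

Euclid's formula: a = m² - n², b = 2mn, c = m² + n²
m = 55, n = 12
a = 55² - 12² = 3025 - 144 = 2881
b = 2 × 55 × 12 = 1320
c = 55² + 12² = 3025 + 144 = 3169
Verification: 2881² + 1320² = 8300161 + 1742400 = 10042561 = 3169² ✓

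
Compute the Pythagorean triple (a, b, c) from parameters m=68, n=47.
(2415, 6392, 6833)

Euclid's formula: a = m² - n², b = 2mn, c = m² + n²
m = 68, n = 47
a = 68² - 47² = 4624 - 2209 = 2415
b = 2 × 68 × 47 = 6392
c = 68² + 47² = 4624 + 2209 = 6833
Verification: 2415² + 6392² = 5832225 + 40857664 = 46689889 = 6833² ✓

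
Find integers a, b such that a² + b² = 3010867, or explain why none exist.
Not possible

Factorization: 3010867 = 29 × 47^3
By Fermat: n is sum of two squares iff every prime p ≡ 3 (mod 4) appears to even power.
Prime(s) ≡ 3 (mod 4) with odd exponent: [(47, 3)]
Therefore 3010867 cannot be expressed as a² + b².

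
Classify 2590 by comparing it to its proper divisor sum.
abundant

Proper divisors of 2590: sum = 1 + 2 + 5 + 7 + 10 + 14 + 35 + 37 + 70 + 74 + 185 + 259 + 370 + 518 + 1295 = 2882
Since 2882 > 2590, 2590 is abundant.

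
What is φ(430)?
168

430 = 2 × 5 × 43
φ(n) = n × ∏(1 - 1/p) for each prime p dividing n
φ(430) = 430 × (1 - 1/2) × (1 - 1/5) × (1 - 1/43) = 168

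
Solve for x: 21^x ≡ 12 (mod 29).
7

Baby-step giant-step with step n = ⌈√29⌉ = 6.
Baby steps 21^j mod 29 (j:value) for j=0..5: 0:1, 1:21, 2:6, 3:10, 4:7, 5:2.
Giant-step multiplier: 21^(-6) ≡ 21^(28-6) = 21^22 ≡ 9 (mod 29).
Giant steps γ_i = 12·9^i mod 29: γ_0=12, γ_1=21 (in table at j=1).
x = i·n + j = 1·6 + 1 = 7.
Check: 21^7 ≡ 12 (mod 29).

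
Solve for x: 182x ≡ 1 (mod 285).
83

gcd(182, 285) = 1, so the inverse exists.
Extended Euclidean algorithm on (285, 182):
285 = 1 × 182 + 103  ⟹  103 = (1)·285 + (-1)·182
182 = 1 × 103 + 79  ⟹  79 = (-1)·285 + (2)·182
103 = 1 × 79 + 24  ⟹  24 = (2)·285 + (-3)·182
79 = 3 × 24 + 7  ⟹  7 = (-7)·285 + (11)·182
24 = 3 × 7 + 3  ⟹  3 = (23)·285 + (-36)·182
7 = 2 × 3 + 1  ⟹  1 = (-53)·285 + (83)·182
So (83)·182 ≡ 1 (mod 285), i.e. 182^(-1) ≡ 83 (mod 285).
Check: 182 × 83 = 15106 ≡ 1 (mod 285)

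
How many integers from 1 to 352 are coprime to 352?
160

352 = 2^5 × 11
φ(n) = n × ∏(1 - 1/p) for each prime p dividing n
φ(352) = 352 × (1 - 1/2) × (1 - 1/11) = 160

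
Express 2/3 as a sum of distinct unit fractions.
1/2 + 1/6

Greedy algorithm:
2/3: ceiling(3/2) = 2, use 1/2
1/6: ceiling(6/1) = 6, use 1/6
Result: 2/3 = 1/2 + 1/6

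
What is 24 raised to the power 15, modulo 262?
210

Repeated squaring. Binary of 15 = 1111.
24^1 ≡ 24 (mod 262); 24^2 ≡ 52 (mod 262); 24^4 ≡ 84 (mod 262); 24^8 ≡ 244 (mod 262)
24^15 = 24^1 × 24^2 × 24^4 × 24^8 ≡ 210 (mod 262)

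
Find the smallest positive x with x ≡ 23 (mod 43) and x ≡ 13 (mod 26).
195

Using Chinese Remainder Theorem:
M = 43 × 26 = 1118
M1 = 26, M2 = 43
y1 = 26^(-1) mod 43 = 5
y2 = 43^(-1) mod 26 = 23
x = (23×26×5 + 13×43×23) mod 1118 = 195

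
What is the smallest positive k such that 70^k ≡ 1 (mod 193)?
192

193 is prime, so ord(70) divides φ(193) = 192.
Divisors of 192: 1, 2, 3, 4, 6, 8, 12, 16, 24, 32, 48, 64, 96, 192.
Repeated squaring: 70^1 ≡ 70, 70^2 ≡ 75, 70^4 ≡ 28, 70^8 ≡ 12, 70^16 ≡ 144, 70^32 ≡ 85, 70^64 ≡ 84, 70^128 ≡ 108 (mod 193).
Test 70^d mod 193 for each divisor d in increasing order:
70^1 ≡ 70
70^2 ≡ 75
70^3 = 70^2·70^1 ≡ 39
70^4 ≡ 28
70^6 = 70^4·70^2 ≡ 170
70^8 ≡ 12
70^12 = 70^8·70^4 ≡ 143
70^16 ≡ 144
70^24 = 70^16·70^8 ≡ 184
70^32 ≡ 85
70^48 = 70^32·70^16 ≡ 81
70^64 ≡ 84
70^96 = 70^64·70^32 ≡ 192
70^192 = 70^128·70^64 ≡ 1  ← first divisor giving 1
The order is 192.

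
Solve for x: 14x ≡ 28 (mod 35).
x ≡ 2 (mod 5)

gcd(14, 35) = 7, which divides 28, so solutions exist.
Divide through by 7: 2x ≡ 4 (mod 5).
Find 2^(-1) mod 5 by the extended Euclidean algorithm:
5 = 2 × 2 + 1  ⟹  1 = (1)·5 + (-2)·2
So (-2)·2 ≡ 1 (mod 5), i.e. 2^(-1) ≡ -2 ≡ 3 (mod 5).
x ≡ 3 × 4 = 12 ≡ 2 (mod 5).
Check: 14 × 2 = 28 ≡ 28 (mod 35).
x ≡ 2 (mod 5), giving 7 solutions mod 35.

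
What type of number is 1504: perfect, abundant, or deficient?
abundant

Proper divisors of 1504: sum = 1 + 2 + 4 + 8 + 16 + 32 + 47 + 94 + 188 + 376 + 752 = 1520
Since 1520 > 1504, 1504 is abundant.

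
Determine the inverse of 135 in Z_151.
66

gcd(135, 151) = 1, so the inverse exists.
Extended Euclidean algorithm on (151, 135):
151 = 1 × 135 + 16  ⟹  16 = (1)·151 + (-1)·135
135 = 8 × 16 + 7  ⟹  7 = (-8)·151 + (9)·135
16 = 2 × 7 + 2  ⟹  2 = (17)·151 + (-19)·135
7 = 3 × 2 + 1  ⟹  1 = (-59)·151 + (66)·135
So (66)·135 ≡ 1 (mod 151), i.e. 135^(-1) ≡ 66 (mod 151).
Check: 135 × 66 = 8910 ≡ 1 (mod 151)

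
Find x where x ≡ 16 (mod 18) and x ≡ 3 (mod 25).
178

Using Chinese Remainder Theorem:
M = 18 × 25 = 450
M1 = 25, M2 = 18
y1 = 25^(-1) mod 18 = 13
y2 = 18^(-1) mod 25 = 7
x = (16×25×13 + 3×18×7) mod 450 = 178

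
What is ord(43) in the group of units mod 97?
24

97 is prime, so ord(43) divides φ(97) = 96.
Divisors of 96: 1, 2, 3, 4, 6, 8, 12, 16, 24, 32, 48, 96.
Repeated squaring: 43^1 ≡ 43, 43^2 ≡ 6, 43^4 ≡ 36, 43^8 ≡ 35, 43^16 ≡ 61, 43^32 ≡ 35, 43^64 ≡ 61 (mod 97).
Test 43^d mod 97 for each divisor d in increasing order:
43^1 ≡ 43
43^2 ≡ 6
43^3 = 43^2·43^1 ≡ 64
43^4 ≡ 36
43^6 = 43^4·43^2 ≡ 22
43^8 ≡ 35
43^12 = 43^8·43^4 ≡ 96
43^16 ≡ 61
43^24 = 43^16·43^8 ≡ 1  ← first divisor giving 1
The order is 24.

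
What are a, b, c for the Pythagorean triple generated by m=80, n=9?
(6319, 1440, 6481)

Euclid's formula: a = m² - n², b = 2mn, c = m² + n²
m = 80, n = 9
a = 80² - 9² = 6400 - 81 = 6319
b = 2 × 80 × 9 = 1440
c = 80² + 9² = 6400 + 81 = 6481
Verification: 6319² + 1440² = 39929761 + 2073600 = 42003361 = 6481² ✓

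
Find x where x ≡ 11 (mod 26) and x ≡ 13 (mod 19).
89

Using Chinese Remainder Theorem:
M = 26 × 19 = 494
M1 = 19, M2 = 26
y1 = 19^(-1) mod 26 = 11
y2 = 26^(-1) mod 19 = 11
x = (11×19×11 + 13×26×11) mod 494 = 89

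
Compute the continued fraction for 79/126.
[0; 1, 1, 1, 2, 7, 2]

Euclidean algorithm steps:
79 = 0 × 126 + 79
126 = 1 × 79 + 47
79 = 1 × 47 + 32
47 = 1 × 32 + 15
32 = 2 × 15 + 2
15 = 7 × 2 + 1
2 = 2 × 1 + 0
Continued fraction: [0; 1, 1, 1, 2, 7, 2]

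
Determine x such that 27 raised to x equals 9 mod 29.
10

Baby-step giant-step with step n = ⌈√29⌉ = 6.
Baby steps 27^j mod 29 (j:value) for j=0..5: 0:1, 1:27, 2:4, 3:21, 4:16, 5:26.
Giant-step multiplier: 27^(-6) ≡ 27^(28-6) = 27^22 ≡ 5 (mod 29).
Giant steps γ_i = 9·5^i mod 29: γ_0=9, γ_1=16 (in table at j=4).
x = i·n + j = 1·6 + 4 = 10.
Check: 27^10 ≡ 9 (mod 29).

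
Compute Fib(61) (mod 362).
189

Matrix identity: Q^n = [[F_(n+1), F_n], [F_n, F_(n-1)]] with Q = [[1,1],[1,0]].
n = 61 = 111101₂. Square-and-multiply, entries mod 362:
Q^1 = [[1,1],[1,0]]
Q^3 = (Q^1)²·Q = [[3,2],[2,1]]
Q^7 = (Q^3)²·Q = [[21,13],[13,8]]
Q^15 = (Q^7)²·Q = [[263,248],[248,15]]
Q^30 = (Q^15)² = [[353,164],[164,189]]
Q^61 = (Q^30)²·Q = [[25,189],[189,198]]
F_61 mod 362 = Q^61[0][1] = 189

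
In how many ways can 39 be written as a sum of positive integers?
31185

p(n) counts ways to write n as a sum of positive integers (order ignored).
Euler's pentagonal recurrence: p(k) = p(k-1) + p(k-2) - p(k-5) - p(k-7) + p(k-12) + p(k-15) - ... (offsets j(3j∓1)/2, signs ++--, p(0)=1, p(<0)=0).
DP table for k = 0..38: p(0)=1, p(1)=1, p(2)=2, p(3)=3, p(4)=5, p(5)=7, p(6)=11, p(7)=15, p(8)=22, p(9)=30, p(10)=42, p(11)=56, p(12)=77, p(13)=101, p(14)=135, p(15)=176, p(16)=231, p(17)=297, p(18)=385, p(19)=490, p(20)=627, p(21)=792, p(22)=1002, p(23)=1255, p(24)=1575, p(25)=1958, p(26)=2436, p(27)=3010, p(28)=3718, p(29)=4565, p(30)=5604, p(31)=6842, p(32)=8349, p(33)=10143, p(34)=12310, p(35)=14883, p(36)=17977, p(37)=21637, p(38)=26015.
Final step: p(39) = p(38) + p(37) - p(34) - p(32) + p(27) + p(24) - p(17) - p(13) + p(4)
= 26015 + 21637 - 12310 - 8349 + 3010 + 1575 - 297 - 101 + 5
= 31185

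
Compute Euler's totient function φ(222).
72

222 = 2 × 3 × 37
φ(n) = n × ∏(1 - 1/p) for each prime p dividing n
φ(222) = 222 × (1 - 1/2) × (1 - 1/3) × (1 - 1/37) = 72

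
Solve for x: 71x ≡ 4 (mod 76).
x ≡ 60 (mod 76)

gcd(71, 76) = 1, which divides 4, so solutions exist.
Find 71^(-1) mod 76 by the extended Euclidean algorithm:
76 = 1 × 71 + 5  ⟹  5 = (1)·76 + (-1)·71
71 = 14 × 5 + 1  ⟹  1 = (-14)·76 + (15)·71
So (15)·71 ≡ 1 (mod 76), i.e. 71^(-1) ≡ 15 (mod 76).
x ≡ 15 × 4 = 60 ≡ 60 (mod 76).
Check: 71 × 60 = 4260 ≡ 4 (mod 76).
Unique solution: x ≡ 60 (mod 76)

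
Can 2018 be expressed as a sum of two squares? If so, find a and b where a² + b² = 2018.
13² + 43² (a=13, b=43)

Factorization: 2018 = 2 × 1009
By Fermat: n is sum of two squares iff every prime p ≡ 3 (mod 4) appears to even power.
All primes ≡ 3 (mod 4) appear to even power.
Search a = 0, 1, 2, … for 2018 - a² a perfect square: first hit at a = 13: 2018 - 169 = 1849 = 43².
2018 = 13² + 43² = 169 + 1849 ✓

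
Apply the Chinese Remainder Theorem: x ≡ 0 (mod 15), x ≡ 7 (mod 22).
315

Using Chinese Remainder Theorem:
M = 15 × 22 = 330
M1 = 22, M2 = 15
y1 = 22^(-1) mod 15 = 13
y2 = 15^(-1) mod 22 = 3
x = (0×22×13 + 7×15×3) mod 330 = 315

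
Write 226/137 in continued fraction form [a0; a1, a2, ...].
[1; 1, 1, 1, 5, 1, 6]

Euclidean algorithm steps:
226 = 1 × 137 + 89
137 = 1 × 89 + 48
89 = 1 × 48 + 41
48 = 1 × 41 + 7
41 = 5 × 7 + 6
7 = 1 × 6 + 1
6 = 6 × 1 + 0
Continued fraction: [1; 1, 1, 1, 5, 1, 6]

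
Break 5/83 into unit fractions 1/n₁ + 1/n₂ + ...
1/17 + 1/706 + 1/996166

Greedy algorithm:
5/83: ceiling(83/5) = 17, use 1/17
2/1411: ceiling(1411/2) = 706, use 1/706
1/996166: ceiling(996166/1) = 996166, use 1/996166
Result: 5/83 = 1/17 + 1/706 + 1/996166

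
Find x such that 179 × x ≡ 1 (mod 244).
15

gcd(179, 244) = 1, so the inverse exists.
Extended Euclidean algorithm on (244, 179):
244 = 1 × 179 + 65  ⟹  65 = (1)·244 + (-1)·179
179 = 2 × 65 + 49  ⟹  49 = (-2)·244 + (3)·179
65 = 1 × 49 + 16  ⟹  16 = (3)·244 + (-4)·179
49 = 3 × 16 + 1  ⟹  1 = (-11)·244 + (15)·179
So (15)·179 ≡ 1 (mod 244), i.e. 179^(-1) ≡ 15 (mod 244).
Check: 179 × 15 = 2685 ≡ 1 (mod 244)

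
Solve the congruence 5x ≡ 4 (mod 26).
x ≡ 6 (mod 26)

gcd(5, 26) = 1, which divides 4, so solutions exist.
Find 5^(-1) mod 26 by the extended Euclidean algorithm:
26 = 5 × 5 + 1  ⟹  1 = (1)·26 + (-5)·5
So (-5)·5 ≡ 1 (mod 26), i.e. 5^(-1) ≡ -5 ≡ 21 (mod 26).
x ≡ 21 × 4 = 84 ≡ 6 (mod 26).
Check: 5 × 6 = 30 ≡ 4 (mod 26).
Unique solution: x ≡ 6 (mod 26)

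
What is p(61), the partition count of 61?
1121505

p(n) counts ways to write n as a sum of positive integers (order ignored).
Euler's pentagonal recurrence: p(k) = p(k-1) + p(k-2) - p(k-5) - p(k-7) + p(k-12) + p(k-15) - ... (offsets j(3j∓1)/2, signs ++--, p(0)=1, p(<0)=0).
DP table for k = 0..60: p(0)=1, p(1)=1, p(2)=2, p(3)=3, p(4)=5, p(5)=7, p(6)=11, p(7)=15, p(8)=22, p(9)=30, p(10)=42, p(11)=56, p(12)=77, p(13)=101, p(14)=135, p(15)=176, p(16)=231, p(17)=297, p(18)=385, p(19)=490, p(20)=627, p(21)=792, p(22)=1002, p(23)=1255, p(24)=1575, p(25)=1958, p(26)=2436, p(27)=3010, p(28)=3718, p(29)=4565, p(30)=5604, p(31)=6842, p(32)=8349, p(33)=10143, p(34)=12310, p(35)=14883, p(36)=17977, p(37)=21637, p(38)=26015, p(39)=31185, p(40)=37338, p(41)=44583, p(42)=53174, p(43)=63261, p(44)=75175, p(45)=89134, p(46)=105558, p(47)=124754, p(48)=147273, p(49)=173525, p(50)=204226, p(51)=239943, p(52)=281589, p(53)=329931, p(54)=386155, p(55)=451276, p(56)=526823, p(57)=614154, p(58)=715220, p(59)=831820, p(60)=966467.
Final step: p(61) = p(60) + p(59) - p(56) - p(54) + p(49) + p(46) - p(39) - p(35) + p(26) + p(21) - p(10) - p(4)
= 966467 + 831820 - 526823 - 386155 + 173525 + 105558 - 31185 - 14883 + 2436 + 792 - 42 - 5
= 1121505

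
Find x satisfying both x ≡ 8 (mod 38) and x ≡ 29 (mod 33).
920

Using Chinese Remainder Theorem:
M = 38 × 33 = 1254
M1 = 33, M2 = 38
y1 = 33^(-1) mod 38 = 15
y2 = 38^(-1) mod 33 = 20
x = (8×33×15 + 29×38×20) mod 1254 = 920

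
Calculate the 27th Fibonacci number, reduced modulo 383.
322

Matrix identity: Q^n = [[F_(n+1), F_n], [F_n, F_(n-1)]] with Q = [[1,1],[1,0]].
n = 27 = 11011₂. Square-and-multiply, entries mod 383:
Q^1 = [[1,1],[1,0]]
Q^3 = (Q^1)²·Q = [[3,2],[2,1]]
Q^6 = (Q^3)² = [[13,8],[8,5]]
Q^13 = (Q^6)²·Q = [[377,233],[233,144]]
Q^27 = (Q^13)²·Q = [[304,322],[322,365]]
F_27 mod 383 = Q^27[0][1] = 322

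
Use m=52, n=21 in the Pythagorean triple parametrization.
(2263, 2184, 3145)

Euclid's formula: a = m² - n², b = 2mn, c = m² + n²
m = 52, n = 21
a = 52² - 21² = 2704 - 441 = 2263
b = 2 × 52 × 21 = 2184
c = 52² + 21² = 2704 + 441 = 3145
Verification: 2263² + 2184² = 5121169 + 4769856 = 9891025 = 3145² ✓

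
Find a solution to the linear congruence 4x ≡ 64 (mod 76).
x ≡ 16 (mod 19)

gcd(4, 76) = 4, which divides 64, so solutions exist.
Divide through by 4: x ≡ 16 (mod 19).
The coefficient of x is now 1, so x ≡ 16 (mod 19).
Check: 4 × 16 = 64 ≡ 64 (mod 76).
x ≡ 16 (mod 19), giving 4 solutions mod 76.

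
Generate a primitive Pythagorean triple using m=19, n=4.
(345, 152, 377)

Euclid's formula: a = m² - n², b = 2mn, c = m² + n²
m = 19, n = 4
a = 19² - 4² = 361 - 16 = 345
b = 2 × 19 × 4 = 152
c = 19² + 4² = 361 + 16 = 377
Verification: 345² + 152² = 119025 + 23104 = 142129 = 377² ✓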